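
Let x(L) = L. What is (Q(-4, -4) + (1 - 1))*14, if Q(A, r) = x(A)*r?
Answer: 224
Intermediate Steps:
Q(A, r) = A*r
(Q(-4, -4) + (1 - 1))*14 = (-4*(-4) + (1 - 1))*14 = (16 + 0)*14 = 16*14 = 224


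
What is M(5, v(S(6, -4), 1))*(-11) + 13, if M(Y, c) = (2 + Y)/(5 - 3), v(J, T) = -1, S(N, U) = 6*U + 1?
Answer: -51/2 ≈ -25.500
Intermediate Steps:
S(N, U) = 1 + 6*U
M(Y, c) = 1 + Y/2 (M(Y, c) = (2 + Y)/2 = (2 + Y)*(½) = 1 + Y/2)
M(5, v(S(6, -4), 1))*(-11) + 13 = (1 + (½)*5)*(-11) + 13 = (1 + 5/2)*(-11) + 13 = (7/2)*(-11) + 13 = -77/2 + 13 = -51/2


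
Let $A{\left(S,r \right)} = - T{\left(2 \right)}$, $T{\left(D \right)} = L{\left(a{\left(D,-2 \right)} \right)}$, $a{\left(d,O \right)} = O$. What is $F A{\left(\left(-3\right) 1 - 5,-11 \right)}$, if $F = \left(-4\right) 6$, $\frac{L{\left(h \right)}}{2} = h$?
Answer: $-96$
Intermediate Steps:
$L{\left(h \right)} = 2 h$
$T{\left(D \right)} = -4$ ($T{\left(D \right)} = 2 \left(-2\right) = -4$)
$A{\left(S,r \right)} = 4$ ($A{\left(S,r \right)} = \left(-1\right) \left(-4\right) = 4$)
$F = -24$
$F A{\left(\left(-3\right) 1 - 5,-11 \right)} = \left(-24\right) 4 = -96$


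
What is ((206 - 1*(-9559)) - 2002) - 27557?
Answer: -19794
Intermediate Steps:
((206 - 1*(-9559)) - 2002) - 27557 = ((206 + 9559) - 2002) - 27557 = (9765 - 2002) - 27557 = 7763 - 27557 = -19794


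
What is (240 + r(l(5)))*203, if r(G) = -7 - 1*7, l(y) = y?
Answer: 45878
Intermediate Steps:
r(G) = -14 (r(G) = -7 - 7 = -14)
(240 + r(l(5)))*203 = (240 - 14)*203 = 226*203 = 45878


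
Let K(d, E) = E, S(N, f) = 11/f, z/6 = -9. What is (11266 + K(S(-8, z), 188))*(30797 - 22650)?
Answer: 93315738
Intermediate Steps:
z = -54 (z = 6*(-9) = -54)
(11266 + K(S(-8, z), 188))*(30797 - 22650) = (11266 + 188)*(30797 - 22650) = 11454*8147 = 93315738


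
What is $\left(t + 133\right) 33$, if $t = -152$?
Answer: $-627$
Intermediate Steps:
$\left(t + 133\right) 33 = \left(-152 + 133\right) 33 = \left(-19\right) 33 = -627$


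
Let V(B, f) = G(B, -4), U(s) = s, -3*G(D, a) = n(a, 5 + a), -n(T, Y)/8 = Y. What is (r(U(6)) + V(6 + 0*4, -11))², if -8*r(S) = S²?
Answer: 121/36 ≈ 3.3611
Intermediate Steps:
n(T, Y) = -8*Y
G(D, a) = 40/3 + 8*a/3 (G(D, a) = -(-8)*(5 + a)/3 = -(-40 - 8*a)/3 = 40/3 + 8*a/3)
V(B, f) = 8/3 (V(B, f) = 40/3 + (8/3)*(-4) = 40/3 - 32/3 = 8/3)
r(S) = -S²/8
(r(U(6)) + V(6 + 0*4, -11))² = (-⅛*6² + 8/3)² = (-⅛*36 + 8/3)² = (-9/2 + 8/3)² = (-11/6)² = 121/36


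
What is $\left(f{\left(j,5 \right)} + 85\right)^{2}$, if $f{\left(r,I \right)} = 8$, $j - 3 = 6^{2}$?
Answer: $8649$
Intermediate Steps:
$j = 39$ ($j = 3 + 6^{2} = 3 + 36 = 39$)
$\left(f{\left(j,5 \right)} + 85\right)^{2} = \left(8 + 85\right)^{2} = 93^{2} = 8649$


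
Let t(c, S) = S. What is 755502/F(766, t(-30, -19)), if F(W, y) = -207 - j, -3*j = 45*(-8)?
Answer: -251834/109 ≈ -2310.4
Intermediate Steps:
j = 120 (j = -15*(-8) = -⅓*(-360) = 120)
F(W, y) = -327 (F(W, y) = -207 - 1*120 = -207 - 120 = -327)
755502/F(766, t(-30, -19)) = 755502/(-327) = 755502*(-1/327) = -251834/109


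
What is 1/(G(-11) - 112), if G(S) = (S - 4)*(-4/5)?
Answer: -1/100 ≈ -0.010000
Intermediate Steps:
G(S) = 16/5 - 4*S/5 (G(S) = (-4 + S)*(-4*1/5) = (-4 + S)*(-4/5) = 16/5 - 4*S/5)
1/(G(-11) - 112) = 1/((16/5 - 4/5*(-11)) - 112) = 1/((16/5 + 44/5) - 112) = 1/(12 - 112) = 1/(-100) = -1/100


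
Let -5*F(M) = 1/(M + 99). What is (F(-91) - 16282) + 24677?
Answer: 335799/40 ≈ 8395.0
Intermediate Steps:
F(M) = -1/(5*(99 + M)) (F(M) = -1/(5*(M + 99)) = -1/(5*(99 + M)))
(F(-91) - 16282) + 24677 = (-1/(495 + 5*(-91)) - 16282) + 24677 = (-1/(495 - 455) - 16282) + 24677 = (-1/40 - 16282) + 24677 = -651281/40 + 24677 = 335799/40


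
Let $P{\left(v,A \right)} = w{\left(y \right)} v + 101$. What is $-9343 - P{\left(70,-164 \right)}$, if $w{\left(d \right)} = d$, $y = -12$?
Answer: $-8604$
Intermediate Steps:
$P{\left(v,A \right)} = 101 - 12 v$ ($P{\left(v,A \right)} = - 12 v + 101 = 101 - 12 v$)
$-9343 - P{\left(70,-164 \right)} = -9343 - \left(101 - 840\right) = -9343 - -739 = -9343 + 739 = -8604$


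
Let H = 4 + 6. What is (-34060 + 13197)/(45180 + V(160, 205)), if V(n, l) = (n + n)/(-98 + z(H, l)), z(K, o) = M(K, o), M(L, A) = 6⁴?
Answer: -12496937/27062980 ≈ -0.46177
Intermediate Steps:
M(L, A) = 1296
H = 10
z(K, o) = 1296
V(n, l) = n/599 (V(n, l) = (n + n)/(-98 + 1296) = (2*n)/1198 = (2*n)*(1/1198) = n/599)
(-34060 + 13197)/(45180 + V(160, 205)) = (-34060 + 13197)/(45180 + (1/599)*160) = -20863/(45180 + 160/599) = -20863/27062980/599 = -20863*599/27062980 = -12496937/27062980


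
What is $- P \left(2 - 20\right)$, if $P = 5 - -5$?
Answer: $180$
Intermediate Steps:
$P = 10$ ($P = 5 + 5 = 10$)
$- P \left(2 - 20\right) = - 10 \left(2 - 20\right) = - 10 \left(-18\right) = \left(-1\right) \left(-180\right) = 180$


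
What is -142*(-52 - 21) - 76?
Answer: 10290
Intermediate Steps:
-142*(-52 - 21) - 76 = -142*(-73) - 76 = 10366 - 76 = 10290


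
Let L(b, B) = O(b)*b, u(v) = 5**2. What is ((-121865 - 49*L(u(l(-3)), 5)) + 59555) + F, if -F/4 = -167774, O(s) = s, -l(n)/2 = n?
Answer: 578161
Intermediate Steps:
l(n) = -2*n
F = 671096 (F = -4*(-167774) = 671096)
u(v) = 25
L(b, B) = b**2 (L(b, B) = b*b = b**2)
((-121865 - 49*L(u(l(-3)), 5)) + 59555) + F = ((-121865 - 49*25**2) + 59555) + 671096 = ((-121865 - 49*625) + 59555) + 671096 = ((-121865 - 30625) + 59555) + 671096 = (-152490 + 59555) + 671096 = -92935 + 671096 = 578161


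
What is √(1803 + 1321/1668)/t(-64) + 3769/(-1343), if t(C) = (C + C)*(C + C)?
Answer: -3769/1343 + 5*√50185533/13664256 ≈ -2.8038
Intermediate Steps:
t(C) = 4*C² (t(C) = (2*C)*(2*C) = 4*C²)
√(1803 + 1321/1668)/t(-64) + 3769/(-1343) = √(1803 + 1321/1668)/((4*(-64)²)) + 3769/(-1343) = √(1803 + 1321*(1/1668))/((4*4096)) + 3769*(-1/1343) = √(1803 + 1321/1668)/16384 - 3769/1343 = √(3008725/1668)*(1/16384) - 3769/1343 = (5*√50185533/834)*(1/16384) - 3769/1343 = 5*√50185533/13664256 - 3769/1343 = -3769/1343 + 5*√50185533/13664256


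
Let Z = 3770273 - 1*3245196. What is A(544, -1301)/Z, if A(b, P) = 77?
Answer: 11/75011 ≈ 0.00014665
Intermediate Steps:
Z = 525077 (Z = 3770273 - 3245196 = 525077)
A(544, -1301)/Z = 77/525077 = 77*(1/525077) = 11/75011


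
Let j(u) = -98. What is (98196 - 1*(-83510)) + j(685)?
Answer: 181608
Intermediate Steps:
(98196 - 1*(-83510)) + j(685) = (98196 - 1*(-83510)) - 98 = (98196 + 83510) - 98 = 181706 - 98 = 181608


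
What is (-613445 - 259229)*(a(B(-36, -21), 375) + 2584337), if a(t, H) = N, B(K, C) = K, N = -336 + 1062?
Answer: -2255917268462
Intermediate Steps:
N = 726
a(t, H) = 726
(-613445 - 259229)*(a(B(-36, -21), 375) + 2584337) = (-613445 - 259229)*(726 + 2584337) = -872674*2585063 = -2255917268462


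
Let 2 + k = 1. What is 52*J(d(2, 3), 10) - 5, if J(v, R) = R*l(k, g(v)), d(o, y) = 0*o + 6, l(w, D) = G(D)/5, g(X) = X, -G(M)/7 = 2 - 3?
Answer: 723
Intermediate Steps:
G(M) = 7 (G(M) = -7*(2 - 3) = -7*(-1) = 7)
k = -1 (k = -2 + 1 = -1)
l(w, D) = 7/5
d(o, y) = 6 (d(o, y) = 0 + 6 = 6)
J(v, R) = 7*R/5 (J(v, R) = R*(7/5) = 7*R/5)
52*J(d(2, 3), 10) - 5 = 52*((7/5)*10) - 5 = 52*14 - 5 = 728 - 5 = 723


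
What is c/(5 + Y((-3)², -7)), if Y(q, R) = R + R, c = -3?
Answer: ⅓ ≈ 0.33333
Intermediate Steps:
Y(q, R) = 2*R
c/(5 + Y((-3)², -7)) = -3/(5 + 2*(-7)) = -3/(5 - 14) = -3/(-9) = -⅑*(-3) = ⅓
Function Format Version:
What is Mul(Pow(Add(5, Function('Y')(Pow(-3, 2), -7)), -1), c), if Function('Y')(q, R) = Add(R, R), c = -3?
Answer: Rational(1, 3) ≈ 0.33333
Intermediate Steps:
Function('Y')(q, R) = Mul(2, R)
Mul(Pow(Add(5, Function('Y')(Pow(-3, 2), -7)), -1), c) = Mul(Pow(Add(5, Mul(2, -7)), -1), -3) = Mul(Pow(Add(5, -14), -1), -3) = Mul(Pow(-9, -1), -3) = Mul(Rational(-1, 9), -3) = Rational(1, 3)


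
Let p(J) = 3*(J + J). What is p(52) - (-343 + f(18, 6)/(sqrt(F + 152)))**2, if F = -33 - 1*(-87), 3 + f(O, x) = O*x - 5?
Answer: -12090711/103 + 34300*sqrt(206)/103 ≈ -1.1261e+5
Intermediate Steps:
p(J) = 6*J (p(J) = 3*(2*J) = 6*J)
f(O, x) = -8 + O*x (f(O, x) = -3 + (O*x - 5) = -3 + (-5 + O*x) = -8 + O*x)
F = 54 (F = -33 + 87 = 54)
p(52) - (-343 + f(18, 6)/(sqrt(F + 152)))**2 = 6*52 - (-343 + (-8 + 18*6)/(sqrt(54 + 152)))**2 = 312 - (-343 + (-8 + 108)/(sqrt(206)))**2 = 312 - (-343 + 100*(sqrt(206)/206))**2 = 312 - (-343 + 50*sqrt(206)/103)**2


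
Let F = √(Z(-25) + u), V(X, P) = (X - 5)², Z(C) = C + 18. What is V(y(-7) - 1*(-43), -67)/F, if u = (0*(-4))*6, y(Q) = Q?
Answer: -961*I*√7/7 ≈ -363.22*I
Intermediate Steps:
u = 0 (u = 0*6 = 0)
Z(C) = 18 + C
V(X, P) = (-5 + X)²
F = I*√7 (F = √((18 - 25) + 0) = √(-7 + 0) = √(-7) = I*√7 ≈ 2.6458*I)
V(y(-7) - 1*(-43), -67)/F = (-5 + (-7 - 1*(-43)))²/((I*√7)) = (-5 + (-7 + 43))²*(-I*√7/7) = (-5 + 36)²*(-I*√7/7) = 31²*(-I*√7/7) = 961*(-I*√7/7) = -961*I*√7/7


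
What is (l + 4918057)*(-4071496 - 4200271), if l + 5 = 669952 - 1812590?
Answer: -31229344936538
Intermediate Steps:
l = -1142643 (l = -5 + (669952 - 1812590) = -5 - 1142638 = -1142643)
(l + 4918057)*(-4071496 - 4200271) = (-1142643 + 4918057)*(-4071496 - 4200271) = 3775414*(-8271767) = -31229344936538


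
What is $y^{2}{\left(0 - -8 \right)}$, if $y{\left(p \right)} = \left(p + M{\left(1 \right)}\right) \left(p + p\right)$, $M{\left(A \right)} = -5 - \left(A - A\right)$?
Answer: $2304$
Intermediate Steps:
$M{\left(A \right)} = -5$ ($M{\left(A \right)} = -5 - 0 = -5 + 0 = -5$)
$y{\left(p \right)} = 2 p \left(-5 + p\right)$ ($y{\left(p \right)} = \left(p - 5\right) \left(p + p\right) = \left(-5 + p\right) 2 p = 2 p \left(-5 + p\right)$)
$y^{2}{\left(0 - -8 \right)} = \left(2 \left(0 - -8\right) \left(-5 + \left(0 - -8\right)\right)\right)^{2} = \left(2 \left(0 + 8\right) \left(-5 + \left(0 + 8\right)\right)\right)^{2} = \left(2 \cdot 8 \left(-5 + 8\right)\right)^{2} = \left(2 \cdot 8 \cdot 3\right)^{2} = 48^{2} = 2304$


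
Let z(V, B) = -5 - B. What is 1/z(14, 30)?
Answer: -1/35 ≈ -0.028571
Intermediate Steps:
1/z(14, 30) = 1/(-5 - 1*30) = 1/(-5 - 30) = 1/(-35) = -1/35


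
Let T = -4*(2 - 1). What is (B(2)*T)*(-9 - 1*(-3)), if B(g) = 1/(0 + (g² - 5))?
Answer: -24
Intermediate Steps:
B(g) = 1/(-5 + g²) (B(g) = 1/(0 + (-5 + g²)) = 1/(-5 + g²))
T = -4 (T = -4*1 = -4)
(B(2)*T)*(-9 - 1*(-3)) = (-4/(-5 + 2²))*(-9 - 1*(-3)) = (-4/(-5 + 4))*(-9 + 3) = (-4/(-1))*(-6) = -1*(-4)*(-6) = 4*(-6) = -24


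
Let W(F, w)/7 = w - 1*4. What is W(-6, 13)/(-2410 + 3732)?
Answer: 63/1322 ≈ 0.047655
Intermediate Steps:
W(F, w) = -28 + 7*w (W(F, w) = 7*(w - 1*4) = 7*(w - 4) = 7*(-4 + w) = -28 + 7*w)
W(-6, 13)/(-2410 + 3732) = (-28 + 7*13)/(-2410 + 3732) = (-28 + 91)/1322 = (1/1322)*63 = 63/1322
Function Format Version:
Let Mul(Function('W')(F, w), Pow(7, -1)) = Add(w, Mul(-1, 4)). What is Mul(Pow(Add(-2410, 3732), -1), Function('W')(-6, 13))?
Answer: Rational(63, 1322) ≈ 0.047655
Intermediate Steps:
Function('W')(F, w) = Add(-28, Mul(7, w)) (Function('W')(F, w) = Mul(7, Add(w, Mul(-1, 4))) = Mul(7, Add(w, -4)) = Mul(7, Add(-4, w)) = Add(-28, Mul(7, w)))
Mul(Pow(Add(-2410, 3732), -1), Function('W')(-6, 13)) = Mul(Pow(Add(-2410, 3732), -1), Add(-28, Mul(7, 13))) = Mul(Pow(1322, -1), Add(-28, 91)) = Mul(Rational(1, 1322), 63) = Rational(63, 1322)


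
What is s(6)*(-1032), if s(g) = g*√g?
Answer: -6192*√6 ≈ -15167.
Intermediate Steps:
s(g) = g^(3/2)
s(6)*(-1032) = 6^(3/2)*(-1032) = (6*√6)*(-1032) = -6192*√6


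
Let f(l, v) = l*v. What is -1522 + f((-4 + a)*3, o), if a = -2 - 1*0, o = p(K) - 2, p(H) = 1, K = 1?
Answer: -1504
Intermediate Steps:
o = -1 (o = 1 - 2 = -1)
a = -2 (a = -2 + 0 = -2)
-1522 + f((-4 + a)*3, o) = -1522 + ((-4 - 2)*3)*(-1) = -1522 - 6*3*(-1) = -1522 - 18*(-1) = -1522 + 18 = -1504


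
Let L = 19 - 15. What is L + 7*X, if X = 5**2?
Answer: 179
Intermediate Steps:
L = 4
X = 25
L + 7*X = 4 + 7*25 = 4 + 175 = 179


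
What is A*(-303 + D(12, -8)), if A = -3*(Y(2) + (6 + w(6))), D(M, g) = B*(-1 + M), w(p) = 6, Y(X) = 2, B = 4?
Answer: 10878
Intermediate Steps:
D(M, g) = -4 + 4*M (D(M, g) = 4*(-1 + M) = -4 + 4*M)
A = -42 (A = -3*(2 + (6 + 6)) = -3*(2 + 12) = -3*14 = -42)
A*(-303 + D(12, -8)) = -42*(-303 + (-4 + 4*12)) = -42*(-303 + (-4 + 48)) = -42*(-303 + 44) = -42*(-259) = 10878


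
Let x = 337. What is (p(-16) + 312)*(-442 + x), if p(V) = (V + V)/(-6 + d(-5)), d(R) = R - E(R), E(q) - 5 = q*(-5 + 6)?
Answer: -363720/11 ≈ -33065.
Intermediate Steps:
E(q) = 5 + q (E(q) = 5 + q*(-5 + 6) = 5 + q*1 = 5 + q)
d(R) = -5 (d(R) = R - (5 + R) = R + (-5 - R) = -5)
p(V) = -2*V/11 (p(V) = (V + V)/(-6 - 5) = (2*V)/(-11) = (2*V)*(-1/11) = -2*V/11)
(p(-16) + 312)*(-442 + x) = (-2/11*(-16) + 312)*(-442 + 337) = (32/11 + 312)*(-105) = (3464/11)*(-105) = -363720/11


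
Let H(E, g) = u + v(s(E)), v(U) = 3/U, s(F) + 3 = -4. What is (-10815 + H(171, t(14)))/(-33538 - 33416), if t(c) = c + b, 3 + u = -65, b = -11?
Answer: 38092/234339 ≈ 0.16255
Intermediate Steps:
s(F) = -7 (s(F) = -3 - 4 = -7)
u = -68 (u = -3 - 65 = -68)
t(c) = -11 + c (t(c) = c - 11 = -11 + c)
H(E, g) = -479/7 (H(E, g) = -68 + 3/(-7) = -68 + 3*(-1/7) = -68 - 3/7 = -479/7)
(-10815 + H(171, t(14)))/(-33538 - 33416) = (-10815 - 479/7)/(-33538 - 33416) = -76184/7/(-66954) = -76184/7*(-1/66954) = 38092/234339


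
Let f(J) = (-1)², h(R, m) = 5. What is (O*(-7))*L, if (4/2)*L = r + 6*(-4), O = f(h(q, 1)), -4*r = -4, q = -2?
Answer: 161/2 ≈ 80.500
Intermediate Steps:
r = 1 (r = -¼*(-4) = 1)
f(J) = 1
O = 1
L = -23/2 (L = (1 + 6*(-4))/2 = (1 - 24)/2 = (½)*(-23) = -23/2 ≈ -11.500)
(O*(-7))*L = (1*(-7))*(-23/2) = -7*(-23/2) = 161/2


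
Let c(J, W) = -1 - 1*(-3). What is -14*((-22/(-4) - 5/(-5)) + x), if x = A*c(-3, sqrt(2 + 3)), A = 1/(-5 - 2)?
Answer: -87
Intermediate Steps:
c(J, W) = 2 (c(J, W) = -1 + 3 = 2)
A = -1/7 (A = 1/(-7) = -1/7 ≈ -0.14286)
x = -2/7 (x = -1/7*2 = -2/7 ≈ -0.28571)
-14*((-22/(-4) - 5/(-5)) + x) = -14*((-22/(-4) - 5/(-5)) - 2/7) = -14*((-22*(-1/4) - 5*(-1/5)) - 2/7) = -14*((11/2 + 1) - 2/7) = -14*(13/2 - 2/7) = -14*87/14 = -87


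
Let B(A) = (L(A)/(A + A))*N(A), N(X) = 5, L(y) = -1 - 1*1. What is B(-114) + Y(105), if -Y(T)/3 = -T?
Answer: 35915/114 ≈ 315.04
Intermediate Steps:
L(y) = -2 (L(y) = -1 - 1 = -2)
Y(T) = 3*T (Y(T) = -(-3)*T = 3*T)
B(A) = -5/A (B(A) = -2/(A + A)*5 = -2*1/(2*A)*5 = -1/A*5 = -5/A)
B(-114) + Y(105) = -5/(-114) + 3*105 = -5*(-1/114) + 315 = 5/114 + 315 = 35915/114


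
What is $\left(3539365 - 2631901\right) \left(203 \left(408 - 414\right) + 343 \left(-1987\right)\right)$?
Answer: $-619579213176$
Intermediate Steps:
$\left(3539365 - 2631901\right) \left(203 \left(408 - 414\right) + 343 \left(-1987\right)\right) = 907464 \left(203 \left(-6\right) - 681541\right) = 907464 \left(-1218 - 681541\right) = 907464 \left(-682759\right) = -619579213176$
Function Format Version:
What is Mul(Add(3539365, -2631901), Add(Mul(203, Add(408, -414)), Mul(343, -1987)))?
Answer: -619579213176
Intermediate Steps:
Mul(Add(3539365, -2631901), Add(Mul(203, Add(408, -414)), Mul(343, -1987))) = Mul(907464, Add(Mul(203, -6), -681541)) = Mul(907464, Add(-1218, -681541)) = Mul(907464, -682759) = -619579213176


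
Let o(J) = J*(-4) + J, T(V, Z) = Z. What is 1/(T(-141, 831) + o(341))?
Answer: -1/192 ≈ -0.0052083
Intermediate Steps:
o(J) = -3*J (o(J) = -4*J + J = -3*J)
1/(T(-141, 831) + o(341)) = 1/(831 - 3*341) = 1/(831 - 1023) = 1/(-192) = -1/192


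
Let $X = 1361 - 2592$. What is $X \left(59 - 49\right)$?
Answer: $-12310$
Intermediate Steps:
$X = -1231$ ($X = 1361 - 2592 = -1231$)
$X \left(59 - 49\right) = - 1231 \left(59 - 49\right) = \left(-1231\right) 10 = -12310$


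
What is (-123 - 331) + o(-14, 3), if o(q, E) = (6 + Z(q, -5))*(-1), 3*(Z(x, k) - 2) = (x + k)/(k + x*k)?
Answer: -90071/195 ≈ -461.90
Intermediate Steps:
Z(x, k) = 2 + (k + x)/(3*(k + k*x)) (Z(x, k) = 2 + ((x + k)/(k + x*k))/3 = 2 + ((k + x)/(k + k*x))/3 = 2 + (k + x)/(3*(k + k*x)))
o(q, E) = -6 + (-35 - 29*q)/(15*(1 + q)) (o(q, E) = (6 + (1/3)*(q + 7*(-5) + 6*(-5)*q)/(-5*(1 + q)))*(-1) = (6 + (1/3)*(-1/5)*(q - 35 - 30*q)/(1 + q))*(-1) = (6 + (1/3)*(-1/5)*(-35 - 29*q)/(1 + q))*(-1) = (6 - (-35 - 29*q)/(15*(1 + q)))*(-1) = -6 + (-35 - 29*q)/(15*(1 + q)))
(-123 - 331) + o(-14, 3) = (-123 - 331) + (-125 - 119*(-14))/(15*(1 - 14)) = -454 + (1/15)*(-125 + 1666)/(-13) = -454 + (1/15)*(-1/13)*1541 = -454 - 1541/195 = -90071/195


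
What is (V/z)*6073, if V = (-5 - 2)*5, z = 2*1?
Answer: -212555/2 ≈ -1.0628e+5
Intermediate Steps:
z = 2
V = -35 (V = -7*5 = -35)
(V/z)*6073 = -35/2*6073 = -212555/2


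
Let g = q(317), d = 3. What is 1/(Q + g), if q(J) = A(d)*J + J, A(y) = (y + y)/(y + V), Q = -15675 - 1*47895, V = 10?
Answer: -13/820387 ≈ -1.5846e-5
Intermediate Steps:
Q = -63570 (Q = -15675 - 47895 = -63570)
A(y) = 2*y/(10 + y) (A(y) = (y + y)/(y + 10) = (2*y)/(10 + y) = 2*y/(10 + y))
q(J) = 19*J/13 (q(J) = (2*3/(10 + 3))*J + J = (2*3/13)*J + J = (2*3*(1/13))*J + J = 6*J/13 + J = 19*J/13)
g = 6023/13 (g = (19/13)*317 = 6023/13 ≈ 463.31)
1/(Q + g) = 1/(-63570 + 6023/13) = 1/(-820387/13) = -13/820387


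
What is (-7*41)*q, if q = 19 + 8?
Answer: -7749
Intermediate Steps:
q = 27
(-7*41)*q = -7*41*27 = -287*27 = -7749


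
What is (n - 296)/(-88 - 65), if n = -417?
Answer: 713/153 ≈ 4.6601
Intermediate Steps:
(n - 296)/(-88 - 65) = (-417 - 296)/(-88 - 65) = -713/(-153) = -713*(-1/153) = 713/153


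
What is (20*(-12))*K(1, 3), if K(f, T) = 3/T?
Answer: -240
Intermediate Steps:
(20*(-12))*K(1, 3) = (20*(-12))*(3/3) = -720/3 = -240*1 = -240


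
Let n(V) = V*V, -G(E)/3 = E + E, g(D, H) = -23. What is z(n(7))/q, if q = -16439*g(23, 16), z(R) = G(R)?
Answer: -294/378097 ≈ -0.00077758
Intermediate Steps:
G(E) = -6*E (G(E) = -3*(E + E) = -6*E)
n(V) = V**2
z(R) = -6*R
q = 378097 (q = -16439*(-23) = 378097)
z(n(7))/q = -6*7**2/378097 = -6*49*(1/378097) = -294*1/378097 = -294/378097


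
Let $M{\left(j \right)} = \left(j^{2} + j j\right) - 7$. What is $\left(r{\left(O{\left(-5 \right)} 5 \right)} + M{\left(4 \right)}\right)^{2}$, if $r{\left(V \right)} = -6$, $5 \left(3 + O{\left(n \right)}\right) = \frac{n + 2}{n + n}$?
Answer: $361$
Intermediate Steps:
$O{\left(n \right)} = -3 + \frac{2 + n}{10 n}$ ($O{\left(n \right)} = -3 + \frac{\left(n + 2\right) \frac{1}{n + n}}{5} = -3 + \frac{\left(2 + n\right) \frac{1}{2 n}}{5} = -3 + \frac{\frac{1}{2} \frac{1}{n} \left(2 + n\right)}{5} = -3 + \frac{2 + n}{10 n}$)
$M{\left(j \right)} = -7 + 2 j^{2}$ ($M{\left(j \right)} = \left(j^{2} + j^{2}\right) - 7 = 2 j^{2} - 7 = -7 + 2 j^{2}$)
$\left(r{\left(O{\left(-5 \right)} 5 \right)} + M{\left(4 \right)}\right)^{2} = \left(-6 - \left(7 - 2 \cdot 4^{2}\right)\right)^{2} = \left(-6 + \left(-7 + 2 \cdot 16\right)\right)^{2} = \left(-6 + \left(-7 + 32\right)\right)^{2} = \left(-6 + 25\right)^{2} = 19^{2} = 361$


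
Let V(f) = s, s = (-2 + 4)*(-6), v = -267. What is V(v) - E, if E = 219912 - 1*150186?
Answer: -69738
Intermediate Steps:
s = -12 (s = 2*(-6) = -12)
V(f) = -12
E = 69726 (E = 219912 - 150186 = 69726)
V(v) - E = -12 - 1*69726 = -12 - 69726 = -69738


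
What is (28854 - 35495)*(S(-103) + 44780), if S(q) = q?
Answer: -296699957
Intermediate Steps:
(28854 - 35495)*(S(-103) + 44780) = (28854 - 35495)*(-103 + 44780) = -6641*44677 = -296699957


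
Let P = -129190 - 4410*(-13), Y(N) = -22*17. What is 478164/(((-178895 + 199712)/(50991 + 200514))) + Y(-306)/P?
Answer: 53345243022659/9234010 ≈ 5.7770e+6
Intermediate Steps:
Y(N) = -374
P = -71860 (P = -129190 - 1*(-57330) = -129190 + 57330 = -71860)
478164/(((-178895 + 199712)/(50991 + 200514))) + Y(-306)/P = 478164/(((-178895 + 199712)/(50991 + 200514))) - 374/(-71860) = 478164/((20817/251505)) - 374*(-1/71860) = 478164/((20817*(1/251505))) + 187/35930 = 478164/(257/3105) + 187/35930 = 478164*(3105/257) + 187/35930 = 1484699220/257 + 187/35930 = 53345243022659/9234010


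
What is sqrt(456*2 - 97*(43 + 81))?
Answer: 2*I*sqrt(2779) ≈ 105.43*I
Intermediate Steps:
sqrt(456*2 - 97*(43 + 81)) = sqrt(912 - 97*124) = sqrt(912 - 12028) = sqrt(-11116) = 2*I*sqrt(2779)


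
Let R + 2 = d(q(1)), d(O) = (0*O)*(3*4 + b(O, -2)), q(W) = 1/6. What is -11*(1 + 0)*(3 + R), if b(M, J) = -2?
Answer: -11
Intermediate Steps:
q(W) = 1/6 (q(W) = 1*(1/6) = 1/6)
d(O) = 0 (d(O) = (0*O)*(3*4 - 2) = 0*(12 - 2) = 0*10 = 0)
R = -2 (R = -2 + 0 = -2)
-11*(1 + 0)*(3 + R) = -11*(1 + 0)*(3 - 2) = -11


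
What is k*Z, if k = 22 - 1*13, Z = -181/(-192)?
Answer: 543/64 ≈ 8.4844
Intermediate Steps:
Z = 181/192 (Z = -181*(-1/192) = 181/192 ≈ 0.94271)
k = 9 (k = 22 - 13 = 9)
k*Z = 9*(181/192) = 543/64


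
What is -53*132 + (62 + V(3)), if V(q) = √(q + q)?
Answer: -6934 + √6 ≈ -6931.5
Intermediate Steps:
V(q) = √2*√q (V(q) = √(2*q) = √2*√q)
-53*132 + (62 + V(3)) = -53*132 + (62 + √2*√3) = -6996 + (62 + √6) = -6934 + √6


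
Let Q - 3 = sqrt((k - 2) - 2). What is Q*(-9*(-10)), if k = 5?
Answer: 360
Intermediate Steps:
Q = 4 (Q = 3 + sqrt((5 - 2) - 2) = 3 + sqrt(3 - 2) = 3 + sqrt(1) = 3 + 1 = 4)
Q*(-9*(-10)) = 4*(-9*(-10)) = 4*90 = 360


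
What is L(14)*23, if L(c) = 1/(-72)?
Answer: -23/72 ≈ -0.31944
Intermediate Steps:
L(c) = -1/72
L(14)*23 = -1/72*23 = -23/72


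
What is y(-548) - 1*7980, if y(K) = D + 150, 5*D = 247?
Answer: -38903/5 ≈ -7780.6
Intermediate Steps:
D = 247/5 (D = (⅕)*247 = 247/5 ≈ 49.400)
y(K) = 997/5 (y(K) = 247/5 + 150 = 997/5)
y(-548) - 1*7980 = 997/5 - 1*7980 = 997/5 - 7980 = -38903/5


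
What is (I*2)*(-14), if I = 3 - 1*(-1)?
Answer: -112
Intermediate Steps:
I = 4 (I = 3 + 1 = 4)
(I*2)*(-14) = (4*2)*(-14) = 8*(-14) = -112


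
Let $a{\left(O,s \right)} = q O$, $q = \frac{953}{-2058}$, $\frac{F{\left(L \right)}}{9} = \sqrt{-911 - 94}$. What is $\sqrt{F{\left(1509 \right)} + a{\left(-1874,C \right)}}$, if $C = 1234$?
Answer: $\frac{\sqrt{18752181 + 194481 i \sqrt{1005}}}{147} \approx 29.844 + 4.7802 i$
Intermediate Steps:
$F{\left(L \right)} = 9 i \sqrt{1005}$ ($F{\left(L \right)} = 9 \sqrt{-911 - 94} = 9 \sqrt{-1005} = 9 i \sqrt{1005}$)
$q = - \frac{953}{2058}$ ($q = 953 \left(- \frac{1}{2058}\right) = - \frac{953}{2058} \approx -0.46307$)
$a{\left(O,s \right)} = - \frac{953 O}{2058}$
$\sqrt{F{\left(1509 \right)} + a{\left(-1874,C \right)}} = \sqrt{9 i \sqrt{1005} - - \frac{892961}{1029}} = \sqrt{9 i \sqrt{1005} + \frac{892961}{1029}} = \sqrt{\frac{892961}{1029} + 9 i \sqrt{1005}}$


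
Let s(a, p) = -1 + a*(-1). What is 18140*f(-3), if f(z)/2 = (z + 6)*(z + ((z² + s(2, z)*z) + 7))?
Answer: 2394480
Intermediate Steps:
s(a, p) = -1 - a
f(z) = 2*(6 + z)*(7 + z² - 2*z) (f(z) = 2*((z + 6)*(z + ((z² + (-1 - 1*2)*z) + 7))) = 2*((6 + z)*(z + ((z² + (-1 - 2)*z) + 7))) = 2*((6 + z)*(z + ((z² - 3*z) + 7))) = 2*((6 + z)*(z + (7 + z² - 3*z))) = 2*((6 + z)*(7 + z² - 2*z)) = 2*(6 + z)*(7 + z² - 2*z))
18140*f(-3) = 18140*(84 - 10*(-3) + 2*(-3)³ + 8*(-3)²) = 18140*(84 + 30 + 2*(-27) + 8*9) = 18140*(84 + 30 - 54 + 72) = 18140*132 = 2394480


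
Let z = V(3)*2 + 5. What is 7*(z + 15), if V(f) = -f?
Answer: 98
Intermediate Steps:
z = -1 (z = -1*3*2 + 5 = -3*2 + 5 = -6 + 5 = -1)
7*(z + 15) = 7*(-1 + 15) = 7*14 = 98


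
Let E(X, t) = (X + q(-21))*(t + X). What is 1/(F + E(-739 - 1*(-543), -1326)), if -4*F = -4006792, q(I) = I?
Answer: 1/1331972 ≈ 7.5077e-7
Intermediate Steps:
E(X, t) = (-21 + X)*(X + t) (E(X, t) = (X - 21)*(t + X) = (-21 + X)*(X + t))
F = 1001698 (F = -¼*(-4006792) = 1001698)
1/(F + E(-739 - 1*(-543), -1326)) = 1/(1001698 + ((-739 - 1*(-543))² - 21*(-739 - 1*(-543)) - 21*(-1326) + (-739 - 1*(-543))*(-1326))) = 1/(1001698 + ((-739 + 543)² - 21*(-739 + 543) + 27846 + (-739 + 543)*(-1326))) = 1/(1001698 + ((-196)² - 21*(-196) + 27846 - 196*(-1326))) = 1/(1001698 + (38416 + 4116 + 27846 + 259896)) = 1/(1001698 + 330274) = 1/1331972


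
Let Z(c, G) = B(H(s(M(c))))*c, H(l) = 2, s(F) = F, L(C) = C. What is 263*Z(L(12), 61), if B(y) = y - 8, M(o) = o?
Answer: -18936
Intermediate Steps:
B(y) = -8 + y
Z(c, G) = -6*c (Z(c, G) = (-8 + 2)*c = -6*c)
263*Z(L(12), 61) = 263*(-6*12) = 263*(-72) = -18936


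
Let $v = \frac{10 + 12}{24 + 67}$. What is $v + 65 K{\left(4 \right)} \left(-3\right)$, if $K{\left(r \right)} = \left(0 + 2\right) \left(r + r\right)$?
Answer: $- \frac{283898}{91} \approx -3119.8$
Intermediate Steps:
$K{\left(r \right)} = 4 r$ ($K{\left(r \right)} = 2 \cdot 2 r = 4 r$)
$v = \frac{22}{91} \approx 0.24176$
$v + 65 K{\left(4 \right)} \left(-3\right) = \frac{22}{91} + 65 \cdot 4 \cdot 4 \left(-3\right) = \frac{22}{91} + 65 \cdot 16 \left(-3\right) = \frac{22}{91} + 65 \left(-48\right) = \frac{22}{91} - 3120 = - \frac{283898}{91}$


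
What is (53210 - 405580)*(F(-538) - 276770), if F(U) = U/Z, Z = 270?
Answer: 2633205969806/27 ≈ 9.7526e+10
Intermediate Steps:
F(U) = U/270
(53210 - 405580)*(F(-538) - 276770) = (53210 - 405580)*((1/270)*(-538) - 276770) = -352370*(-269/135 - 276770) = -352370*(-37364219/135) = 2633205969806/27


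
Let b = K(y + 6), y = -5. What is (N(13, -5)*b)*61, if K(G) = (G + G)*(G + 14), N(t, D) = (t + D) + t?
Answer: 38430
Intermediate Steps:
N(t, D) = D + 2*t (N(t, D) = (D + t) + t = D + 2*t)
K(G) = 2*G*(14 + G) (K(G) = (2*G)*(14 + G) = 2*G*(14 + G))
b = 30 (b = 2*(-5 + 6)*(14 + (-5 + 6)) = 2*1*(14 + 1) = 2*1*15 = 30)
(N(13, -5)*b)*61 = ((-5 + 2*13)*30)*61 = ((-5 + 26)*30)*61 = (21*30)*61 = 630*61 = 38430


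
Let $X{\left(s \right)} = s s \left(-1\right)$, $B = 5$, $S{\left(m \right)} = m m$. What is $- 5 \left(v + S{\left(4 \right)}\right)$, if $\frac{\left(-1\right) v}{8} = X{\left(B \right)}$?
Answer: $-1080$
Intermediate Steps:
$S{\left(m \right)} = m^{2}$
$X{\left(s \right)} = - s^{2}$ ($X{\left(s \right)} = s^{2} \left(-1\right) = - s^{2}$)
$v = 200$ ($v = - 8 \left(- 5^{2}\right) = - 8 \left(\left(-1\right) 25\right) = \left(-8\right) \left(-25\right) = 200$)
$- 5 \left(v + S{\left(4 \right)}\right) = - 5 \left(200 + 4^{2}\right) = - 5 \left(200 + 16\right) = \left(-5\right) 216 = -1080$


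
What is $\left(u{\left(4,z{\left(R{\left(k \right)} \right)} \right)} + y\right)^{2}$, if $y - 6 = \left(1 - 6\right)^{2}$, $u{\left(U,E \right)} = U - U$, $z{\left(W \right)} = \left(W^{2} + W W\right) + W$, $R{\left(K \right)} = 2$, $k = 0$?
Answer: $961$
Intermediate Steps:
$z{\left(W \right)} = W + 2 W^{2}$ ($z{\left(W \right)} = \left(W^{2} + W^{2}\right) + W = 2 W^{2} + W = W + 2 W^{2}$)
$u{\left(U,E \right)} = 0$
$y = 31$ ($y = 6 + \left(1 - 6\right)^{2} = 6 + \left(-5\right)^{2} = 6 + 25 = 31$)
$\left(u{\left(4,z{\left(R{\left(k \right)} \right)} \right)} + y\right)^{2} = \left(0 + 31\right)^{2} = 31^{2} = 961$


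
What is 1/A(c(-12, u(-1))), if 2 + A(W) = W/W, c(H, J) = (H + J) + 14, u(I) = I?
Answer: -1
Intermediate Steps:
c(H, J) = 14 + H + J
A(W) = -1 (A(W) = -2 + W/W = -2 + 1 = -1)
1/A(c(-12, u(-1))) = 1/(-1) = -1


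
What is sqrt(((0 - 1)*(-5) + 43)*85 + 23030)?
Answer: sqrt(27110) ≈ 164.65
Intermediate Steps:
sqrt(((0 - 1)*(-5) + 43)*85 + 23030) = sqrt((-1*(-5) + 43)*85 + 23030) = sqrt((5 + 43)*85 + 23030) = sqrt(48*85 + 23030) = sqrt(4080 + 23030) = sqrt(27110)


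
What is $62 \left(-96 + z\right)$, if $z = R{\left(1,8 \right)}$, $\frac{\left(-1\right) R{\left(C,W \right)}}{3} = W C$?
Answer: $-7440$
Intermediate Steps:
$R{\left(C,W \right)} = - 3 C W$ ($R{\left(C,W \right)} = - 3 W C = - 3 C W$)
$z = -24$ ($z = \left(-3\right) 1 \cdot 8 = -24$)
$62 \left(-96 + z\right) = 62 \left(-96 - 24\right) = 62 \left(-120\right) = -7440$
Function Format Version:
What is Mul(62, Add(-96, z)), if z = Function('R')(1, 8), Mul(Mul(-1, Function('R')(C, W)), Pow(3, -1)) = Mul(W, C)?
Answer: -7440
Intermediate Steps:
Function('R')(C, W) = Mul(-3, C, W) (Function('R')(C, W) = Mul(-3, Mul(W, C)) = Mul(-3, Mul(C, W)) = Mul(-3, C, W))
z = -24 (z = Mul(-3, 1, 8) = -24)
Mul(62, Add(-96, z)) = Mul(62, Add(-96, -24)) = Mul(62, -120) = -7440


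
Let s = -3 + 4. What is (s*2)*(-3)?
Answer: -6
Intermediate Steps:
s = 1
(s*2)*(-3) = (1*2)*(-3) = 2*(-3) = -6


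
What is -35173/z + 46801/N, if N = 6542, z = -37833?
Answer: 2000723999/247503486 ≈ 8.0836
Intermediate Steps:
-35173/z + 46801/N = -35173/(-37833) + 46801/6542 = -35173*(-1/37833) + 46801*(1/6542) = 35173/37833 + 46801/6542 = 2000723999/247503486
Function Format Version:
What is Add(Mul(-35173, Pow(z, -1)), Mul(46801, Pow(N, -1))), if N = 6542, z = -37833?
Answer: Rational(2000723999, 247503486) ≈ 8.0836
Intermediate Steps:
Add(Mul(-35173, Pow(z, -1)), Mul(46801, Pow(N, -1))) = Add(Mul(-35173, Pow(-37833, -1)), Mul(46801, Pow(6542, -1))) = Add(Mul(-35173, Rational(-1, 37833)), Mul(46801, Rational(1, 6542))) = Add(Rational(35173, 37833), Rational(46801, 6542)) = Rational(2000723999, 247503486)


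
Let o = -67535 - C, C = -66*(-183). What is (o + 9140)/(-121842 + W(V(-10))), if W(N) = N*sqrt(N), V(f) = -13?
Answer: 8586571266/14845475161 - 916149*I*sqrt(13)/14845475161 ≈ 0.5784 - 0.00022251*I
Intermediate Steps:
C = 12078
W(N) = N**(3/2)
o = -79613 (o = -67535 - 1*12078 = -67535 - 12078 = -79613)
(o + 9140)/(-121842 + W(V(-10))) = (-79613 + 9140)/(-121842 + (-13)**(3/2)) = -70473/(-121842 - 13*I*sqrt(13))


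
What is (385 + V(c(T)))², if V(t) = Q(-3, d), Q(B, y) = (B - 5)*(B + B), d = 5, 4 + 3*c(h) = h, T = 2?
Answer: 187489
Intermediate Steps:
c(h) = -4/3 + h/3
Q(B, y) = 2*B*(-5 + B) (Q(B, y) = (-5 + B)*(2*B) = 2*B*(-5 + B))
V(t) = 48 (V(t) = 2*(-3)*(-5 - 3) = 2*(-3)*(-8) = 48)
(385 + V(c(T)))² = (385 + 48)² = 433² = 187489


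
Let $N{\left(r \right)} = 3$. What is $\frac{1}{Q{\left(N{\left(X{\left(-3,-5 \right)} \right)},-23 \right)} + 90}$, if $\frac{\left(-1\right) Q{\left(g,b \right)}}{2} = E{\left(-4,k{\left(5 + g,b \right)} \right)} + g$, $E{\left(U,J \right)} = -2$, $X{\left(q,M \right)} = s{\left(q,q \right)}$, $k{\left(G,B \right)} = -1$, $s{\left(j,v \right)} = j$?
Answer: $\frac{1}{88} \approx 0.011364$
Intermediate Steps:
$X{\left(q,M \right)} = q$
$Q{\left(g,b \right)} = 4 - 2 g$ ($Q{\left(g,b \right)} = - 2 \left(-2 + g\right) = 4 - 2 g$)
$\frac{1}{Q{\left(N{\left(X{\left(-3,-5 \right)} \right)},-23 \right)} + 90} = \frac{1}{\left(4 - 6\right) + 90} = \frac{1}{-2 + 90} = \frac{1}{88}$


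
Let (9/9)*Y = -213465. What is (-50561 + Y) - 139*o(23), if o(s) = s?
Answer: -267223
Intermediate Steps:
Y = -213465
(-50561 + Y) - 139*o(23) = (-50561 - 213465) - 139*23 = -264026 - 3197 = -267223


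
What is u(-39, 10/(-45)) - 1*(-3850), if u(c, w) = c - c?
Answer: 3850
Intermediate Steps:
u(c, w) = 0
u(-39, 10/(-45)) - 1*(-3850) = 0 - 1*(-3850) = 0 + 3850 = 3850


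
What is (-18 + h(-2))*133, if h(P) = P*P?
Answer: -1862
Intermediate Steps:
h(P) = P²
(-18 + h(-2))*133 = (-18 + (-2)²)*133 = (-18 + 4)*133 = -14*133 = -1862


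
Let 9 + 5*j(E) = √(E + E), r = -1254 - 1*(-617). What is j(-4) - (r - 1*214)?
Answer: 4246/5 + 2*I*√2/5 ≈ 849.2 + 0.56569*I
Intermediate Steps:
r = -637 (r = -1254 + 617 = -637)
j(E) = -9/5 + √2*√E/5 (j(E) = -9/5 + √(E + E)/5 = -9/5 + √(2*E)/5 = -9/5 + (√2*√E)/5 = -9/5 + √2*√E/5)
j(-4) - (r - 1*214) = (-9/5 + √2*√(-4)/5) - (-637 - 1*214) = (-9/5 + √2*(2*I)/5) - (-637 - 214) = (-9/5 + 2*I*√2/5) - 1*(-851) = (-9/5 + 2*I*√2/5) + 851 = 4246/5 + 2*I*√2/5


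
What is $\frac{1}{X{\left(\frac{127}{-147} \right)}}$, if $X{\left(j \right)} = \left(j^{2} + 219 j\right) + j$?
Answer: $- \frac{21609}{4091051} \approx -0.005282$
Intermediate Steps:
$X{\left(j \right)} = j^{2} + 220 j$
$\frac{1}{X{\left(\frac{127}{-147} \right)}} = \frac{1}{\frac{127}{-147} \left(220 + \frac{127}{-147}\right)} = \frac{1}{127 \left(- \frac{1}{147}\right) \left(220 + 127 \left(- \frac{1}{147}\right)\right)} = \frac{1}{\left(- \frac{127}{147}\right) \left(220 - \frac{127}{147}\right)} = \frac{1}{\left(- \frac{127}{147}\right) \frac{32213}{147}} = \frac{1}{- \frac{4091051}{21609}} = - \frac{21609}{4091051}$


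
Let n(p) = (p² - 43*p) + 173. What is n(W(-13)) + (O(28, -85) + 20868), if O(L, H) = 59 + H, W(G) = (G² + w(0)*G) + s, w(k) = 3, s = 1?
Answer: 32543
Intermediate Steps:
W(G) = 1 + G² + 3*G (W(G) = (G² + 3*G) + 1 = 1 + G² + 3*G)
n(p) = 173 + p² - 43*p
n(W(-13)) + (O(28, -85) + 20868) = (173 + (1 + (-13)² + 3*(-13))² - 43*(1 + (-13)² + 3*(-13))) + ((59 - 85) + 20868) = (173 + (1 + 169 - 39)² - 43*(1 + 169 - 39)) + (-26 + 20868) = (173 + 131² - 43*131) + 20842 = (173 + 17161 - 5633) + 20842 = 11701 + 20842 = 32543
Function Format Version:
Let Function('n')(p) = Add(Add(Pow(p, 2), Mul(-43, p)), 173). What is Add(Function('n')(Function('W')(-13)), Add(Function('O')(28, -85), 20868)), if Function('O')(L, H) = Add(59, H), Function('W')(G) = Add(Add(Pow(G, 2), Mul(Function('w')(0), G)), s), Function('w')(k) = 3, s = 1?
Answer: 32543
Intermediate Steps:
Function('W')(G) = Add(1, Pow(G, 2), Mul(3, G)) (Function('W')(G) = Add(Add(Pow(G, 2), Mul(3, G)), 1) = Add(1, Pow(G, 2), Mul(3, G)))
Function('n')(p) = Add(173, Pow(p, 2), Mul(-43, p))
Add(Function('n')(Function('W')(-13)), Add(Function('O')(28, -85), 20868)) = Add(Add(173, Pow(Add(1, Pow(-13, 2), Mul(3, -13)), 2), Mul(-43, Add(1, Pow(-13, 2), Mul(3, -13)))), Add(Add(59, -85), 20868)) = Add(Add(173, Pow(Add(1, 169, -39), 2), Mul(-43, Add(1, 169, -39))), Add(-26, 20868)) = Add(Add(173, Pow(131, 2), Mul(-43, 131)), 20842) = Add(Add(173, 17161, -5633), 20842) = Add(11701, 20842) = 32543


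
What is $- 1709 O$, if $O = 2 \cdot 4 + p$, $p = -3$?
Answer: $-8545$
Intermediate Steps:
$O = 5$ ($O = 2 \cdot 4 - 3 = 8 - 3 = 5$)
$- 1709 O = \left(-1709\right) 5 = -8545$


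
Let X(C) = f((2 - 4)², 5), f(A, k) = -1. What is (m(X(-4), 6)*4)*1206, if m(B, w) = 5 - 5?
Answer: 0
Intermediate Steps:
X(C) = -1
m(B, w) = 0
(m(X(-4), 6)*4)*1206 = (0*4)*1206 = 0*1206 = 0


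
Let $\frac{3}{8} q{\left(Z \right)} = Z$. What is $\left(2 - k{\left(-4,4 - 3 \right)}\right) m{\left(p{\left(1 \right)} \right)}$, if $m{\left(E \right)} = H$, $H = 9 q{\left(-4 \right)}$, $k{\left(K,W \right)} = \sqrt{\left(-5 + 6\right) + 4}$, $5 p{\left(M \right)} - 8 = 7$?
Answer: $-192 + 96 \sqrt{5} \approx 22.663$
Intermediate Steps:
$q{\left(Z \right)} = \frac{8 Z}{3}$
$p{\left(M \right)} = 3$ ($p{\left(M \right)} = \frac{8}{5} + \frac{1}{5} \cdot 7 = \frac{8}{5} + \frac{7}{5} = 3$)
$k{\left(K,W \right)} = \sqrt{5}$ ($k{\left(K,W \right)} = \sqrt{1 + 4} = \sqrt{5}$)
$H = -96$ ($H = 9 \cdot \frac{8}{3} \left(-4\right) = 9 \left(- \frac{32}{3}\right) = -96$)
$m{\left(E \right)} = -96$
$\left(2 - k{\left(-4,4 - 3 \right)}\right) m{\left(p{\left(1 \right)} \right)} = \left(2 - \sqrt{5}\right) \left(-96\right) = -192 + 96 \sqrt{5}$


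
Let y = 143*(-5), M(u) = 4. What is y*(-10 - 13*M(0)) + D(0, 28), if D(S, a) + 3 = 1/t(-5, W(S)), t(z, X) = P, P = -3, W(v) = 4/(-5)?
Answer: 132980/3 ≈ 44327.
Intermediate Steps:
W(v) = -⅘ (W(v) = 4*(-⅕) = -⅘)
t(z, X) = -3
y = -715
D(S, a) = -10/3 (D(S, a) = -3 + 1/(-3) = -3 - ⅓ = -10/3)
y*(-10 - 13*M(0)) + D(0, 28) = -715*(-10 - 13*4) - 10/3 = -715*(-10 - 52) - 10/3 = -715*(-62) - 10/3 = 44330 - 10/3 = 132980/3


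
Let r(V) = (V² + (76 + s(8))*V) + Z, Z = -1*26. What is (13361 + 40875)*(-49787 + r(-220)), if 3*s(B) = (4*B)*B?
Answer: -6004955684/3 ≈ -2.0017e+9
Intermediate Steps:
Z = -26
s(B) = 4*B²/3 (s(B) = ((4*B)*B)/3 = (4*B²)/3 = 4*B²/3)
r(V) = -26 + V² + 484*V/3 (r(V) = (V² + (76 + (4/3)*8²)*V) - 26 = (V² + (76 + (4/3)*64)*V) - 26 = (V² + (76 + 256/3)*V) - 26 = (V² + 484*V/3) - 26 = -26 + V² + 484*V/3)
(13361 + 40875)*(-49787 + r(-220)) = (13361 + 40875)*(-49787 + (-26 + (-220)² + (484/3)*(-220))) = 54236*(-49787 + (-26 + 48400 - 106480/3)) = 54236*(-49787 + 38642/3) = 54236*(-110719/3) = -6004955684/3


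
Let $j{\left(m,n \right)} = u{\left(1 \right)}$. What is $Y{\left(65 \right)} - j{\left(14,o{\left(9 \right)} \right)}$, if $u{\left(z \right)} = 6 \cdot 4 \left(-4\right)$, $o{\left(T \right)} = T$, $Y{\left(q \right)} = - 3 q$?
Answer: $-99$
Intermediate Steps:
$u{\left(z \right)} = -96$ ($u{\left(z \right)} = 24 \left(-4\right) = -96$)
$j{\left(m,n \right)} = -96$
$Y{\left(65 \right)} - j{\left(14,o{\left(9 \right)} \right)} = \left(-3\right) 65 - -96 = -195 + 96 = -99$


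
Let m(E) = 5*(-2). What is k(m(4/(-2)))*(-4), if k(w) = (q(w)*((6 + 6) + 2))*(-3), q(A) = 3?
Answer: 504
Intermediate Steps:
m(E) = -10
k(w) = -126 (k(w) = (3*((6 + 6) + 2))*(-3) = (3*(12 + 2))*(-3) = (3*14)*(-3) = 42*(-3) = -126)
k(m(4/(-2)))*(-4) = -126*(-4) = 504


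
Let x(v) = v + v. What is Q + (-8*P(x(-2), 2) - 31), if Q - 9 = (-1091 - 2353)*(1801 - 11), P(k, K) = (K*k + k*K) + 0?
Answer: -6164654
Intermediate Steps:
x(v) = 2*v
P(k, K) = 2*K*k (P(k, K) = (K*k + K*k) + 0 = 2*K*k + 0 = 2*K*k)
Q = -6164751 (Q = 9 + (-1091 - 2353)*(1801 - 11) = 9 - 3444*1790 = 9 - 6164760 = -6164751)
Q + (-8*P(x(-2), 2) - 31) = -6164751 + (-16*2*2*(-2) - 31) = -6164751 + (-16*2*(-4) - 31) = -6164751 + (-8*(-16) - 31) = -6164751 + (128 - 31) = -6164751 + 97 = -6164654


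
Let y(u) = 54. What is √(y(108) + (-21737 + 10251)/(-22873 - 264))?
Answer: 2*√7293268277/23137 ≈ 7.3822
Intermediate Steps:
√(y(108) + (-21737 + 10251)/(-22873 - 264)) = √(54 + (-21737 + 10251)/(-22873 - 264)) = √(54 - 11486/(-23137)) = √(54 - 11486*(-1/23137)) = √(54 + 11486/23137) = √(1260884/23137) = 2*√7293268277/23137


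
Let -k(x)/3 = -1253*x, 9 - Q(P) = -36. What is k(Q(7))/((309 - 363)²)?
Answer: 6265/108 ≈ 58.009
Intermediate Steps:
Q(P) = 45 (Q(P) = 9 - 1*(-36) = 9 + 36 = 45)
k(x) = 3759*x (k(x) = -(-3759)*x = 3759*x)
k(Q(7))/((309 - 363)²) = (3759*45)/((309 - 363)²) = 169155/((-54)²) = 169155/2916 = 169155*(1/2916) = 6265/108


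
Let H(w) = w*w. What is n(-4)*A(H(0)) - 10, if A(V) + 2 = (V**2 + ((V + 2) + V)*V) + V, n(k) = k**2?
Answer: -42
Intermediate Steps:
H(w) = w**2
A(V) = -2 + V + V**2 + V*(2 + 2*V) (A(V) = -2 + ((V**2 + ((V + 2) + V)*V) + V) = -2 + ((V**2 + ((2 + V) + V)*V) + V) = -2 + ((V**2 + (2 + 2*V)*V) + V) = -2 + ((V**2 + V*(2 + 2*V)) + V) = -2 + (V + V**2 + V*(2 + 2*V)) = -2 + V + V**2 + V*(2 + 2*V))
n(-4)*A(H(0)) - 10 = (-4)**2*(-2 + 3*0**2 + 3*(0**2)**2) - 10 = 16*(-2 + 3*0 + 3*0**2) - 10 = 16*(-2 + 0 + 3*0) - 10 = 16*(-2 + 0 + 0) - 10 = 16*(-2) - 10 = -32 - 10 = -42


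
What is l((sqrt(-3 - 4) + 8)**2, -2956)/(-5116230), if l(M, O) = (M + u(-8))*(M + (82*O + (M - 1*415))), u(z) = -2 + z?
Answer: 253559/113694 + 277256*I*sqrt(7)/365445 ≈ 2.2302 + 2.0073*I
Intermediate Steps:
l(M, O) = (-10 + M)*(-415 + 2*M + 82*O) (l(M, O) = (M + (-2 - 8))*(M + (82*O + (M - 1*415))) = (M - 10)*(M + (82*O + (M - 415))) = (-10 + M)*(M + (82*O + (-415 + M))) = (-10 + M)*(M + (-415 + M + 82*O)) = (-10 + M)*(-415 + 2*M + 82*O))
l((sqrt(-3 - 4) + 8)**2, -2956)/(-5116230) = (4150 - 820*(-2956) - 435*(sqrt(-3 - 4) + 8)**2 + 2*((sqrt(-3 - 4) + 8)**2)**2 + 82*(sqrt(-3 - 4) + 8)**2*(-2956))/(-5116230) = (4150 + 2423920 - 435*(sqrt(-7) + 8)**2 + 2*((sqrt(-7) + 8)**2)**2 + 82*(sqrt(-7) + 8)**2*(-2956))*(-1/5116230) = (4150 + 2423920 - 435*(I*sqrt(7) + 8)**2 + 2*((I*sqrt(7) + 8)**2)**2 + 82*(I*sqrt(7) + 8)**2*(-2956))*(-1/5116230) = (4150 + 2423920 - 435*(8 + I*sqrt(7))**2 + 2*((8 + I*sqrt(7))**2)**2 + 82*(8 + I*sqrt(7))**2*(-2956))*(-1/5116230) = (4150 + 2423920 - 435*(8 + I*sqrt(7))**2 + 2*(8 + I*sqrt(7))**4 - 242392*(8 + I*sqrt(7))**2)*(-1/5116230) = (2428070 - 242827*(8 + I*sqrt(7))**2 + 2*(8 + I*sqrt(7))**4)*(-1/5116230) = -242807/511623 - (8 + I*sqrt(7))**4/2558115 + 242827*(8 + I*sqrt(7))**2/5116230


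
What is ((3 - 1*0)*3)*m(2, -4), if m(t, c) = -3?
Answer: -27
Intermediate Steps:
((3 - 1*0)*3)*m(2, -4) = ((3 - 1*0)*3)*(-3) = ((3 + 0)*3)*(-3) = (3*3)*(-3) = 9*(-3) = -27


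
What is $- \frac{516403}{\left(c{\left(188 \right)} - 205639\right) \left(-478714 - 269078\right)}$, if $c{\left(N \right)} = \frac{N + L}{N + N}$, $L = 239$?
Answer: $- \frac{24270941}{7227394443738} \approx -3.3582 \cdot 10^{-6}$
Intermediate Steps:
$c{\left(N \right)} = \frac{239 + N}{2 N}$ ($c{\left(N \right)} = \frac{N + 239}{N + N} = \frac{239 + N}{2 N}$)
$- \frac{516403}{\left(c{\left(188 \right)} - 205639\right) \left(-478714 - 269078\right)} = - \frac{516403}{\left(\frac{239 + 188}{2 \cdot 188} - 205639\right) \left(-478714 - 269078\right)} = - \frac{516403}{\left(\frac{1}{2} \cdot \frac{1}{188} \cdot 427 - 205639\right) \left(-747792\right)} = - \frac{516403}{\left(\frac{427}{376} - 205639\right) \left(-747792\right)} = - \frac{516403}{\left(- \frac{77319837}{376}\right) \left(-747792\right)} = - \frac{516403}{\frac{7227394443738}{47}} = \left(-516403\right) \frac{47}{7227394443738} = - \frac{24270941}{7227394443738}$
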